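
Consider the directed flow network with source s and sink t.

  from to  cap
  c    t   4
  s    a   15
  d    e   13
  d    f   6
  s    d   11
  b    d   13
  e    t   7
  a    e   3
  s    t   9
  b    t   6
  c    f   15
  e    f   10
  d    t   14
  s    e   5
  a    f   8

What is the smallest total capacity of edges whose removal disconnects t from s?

Augment s→t: bottleneck 9, flow now 9.
Augment s→d→t: bottleneck 11, flow now 20.
Augment s→e→t: bottleneck 5, flow now 25.
Augment s→a→e→t: bottleneck 2, flow now 27.
No augmenting path remains; maximum flow = 27.
By max-flow min-cut, the minimum cut capacity equals the max flow.
In the residual graph, reachable from s: {s, a, e, f}.
Min-cut edges: s→d (11), s→t (9), e→t (7); capacity 11 + 9 + 7 = 27.

27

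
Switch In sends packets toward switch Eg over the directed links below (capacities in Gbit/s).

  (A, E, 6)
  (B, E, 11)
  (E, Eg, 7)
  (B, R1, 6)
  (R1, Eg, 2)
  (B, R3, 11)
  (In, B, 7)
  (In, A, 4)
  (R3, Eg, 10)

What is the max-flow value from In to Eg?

Augment In→B→E→Eg: bottleneck 7, flow now 7.
Augment In→A→E→B→R1→Eg: bottleneck 2, flow now 9. (uses reverse residual edge)
Augment In→A→E→B→R3→Eg: bottleneck 2, flow now 11. (uses reverse residual edge)
No augmenting path remains; maximum flow = 11.
In the residual graph, reachable from In: {In}.
Min-cut edges: In→B (7), In→A (4); capacity 7 + 4 = 11.
This cut is saturated, so no flow can exceed 11.

11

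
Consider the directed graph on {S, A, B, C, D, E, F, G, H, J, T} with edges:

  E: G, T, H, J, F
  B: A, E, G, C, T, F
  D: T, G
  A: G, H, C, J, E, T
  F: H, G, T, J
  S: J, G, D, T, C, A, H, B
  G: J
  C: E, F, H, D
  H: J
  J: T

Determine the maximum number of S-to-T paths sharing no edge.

Assign every edge capacity 1; by Menger, the answer equals the max flow.
Path S→T (+1); total 1.
Path S→A→T (+1); total 2.
Path S→B→T (+1); total 3.
Path S→D→T (+1); total 4.
Path S→J→T (+1); total 5.
Path S→C→E→T (+1); total 6.
No residual S→T path; max flow = 6.
Certifying cut of size 6: {J→T, S→A, S→B, S→C, S→D, S→T}.

6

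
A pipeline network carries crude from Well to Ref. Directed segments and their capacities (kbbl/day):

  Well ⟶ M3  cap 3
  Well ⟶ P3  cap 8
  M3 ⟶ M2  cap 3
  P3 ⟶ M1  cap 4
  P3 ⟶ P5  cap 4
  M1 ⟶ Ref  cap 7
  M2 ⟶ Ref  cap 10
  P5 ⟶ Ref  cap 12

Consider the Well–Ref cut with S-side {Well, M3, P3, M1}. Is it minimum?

Given cut capacity: 3 + 4 + 7 = 14.
Augment Well→M3→M2→Ref: bottleneck 3, flow now 3.
Augment Well→P3→M1→Ref: bottleneck 4, flow now 7.
Augment Well→P3→P5→Ref: bottleneck 4, flow now 11.
No augmenting path remains; maximum flow = 11.
In the residual graph, reachable from Well: {Well}.
Min-cut edges: Well→M3 (3), Well→P3 (8); capacity 3 + 8 = 11.
Cut capacity 14 exceeds the max flow 11, so it is not minimum.

No — its capacity is 14, but the minimum cut has capacity 11.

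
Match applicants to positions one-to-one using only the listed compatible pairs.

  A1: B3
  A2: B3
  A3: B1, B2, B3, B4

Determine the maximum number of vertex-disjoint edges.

2

Unit-capacity flow: source→left, listed edges, right→sink; max matching = max flow.
Augmenting path A1→B3 (+1); matched 1.
Augmenting path A3→B1 (+1); matched 2.
No augmenting path remains; maximum matching = 2.
König certificate: {A3, B3} is a vertex cover of size 2 (every listed pair touches it), so no matching can be larger.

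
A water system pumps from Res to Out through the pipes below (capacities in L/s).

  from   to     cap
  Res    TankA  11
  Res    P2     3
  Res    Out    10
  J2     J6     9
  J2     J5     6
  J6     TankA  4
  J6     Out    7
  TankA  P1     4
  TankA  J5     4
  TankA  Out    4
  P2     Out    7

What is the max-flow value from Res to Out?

17

Augment Res→Out: bottleneck 10, flow now 10.
Augment Res→TankA→Out: bottleneck 4, flow now 14.
Augment Res→P2→Out: bottleneck 3, flow now 17.
No augmenting path remains; maximum flow = 17.
In the residual graph, reachable from Res: {Res, TankA, P1, J5}.
Min-cut edges: Res→P2 (3), Res→Out (10), TankA→Out (4); capacity 3 + 10 + 4 = 17.
This cut is saturated, so no flow can exceed 17.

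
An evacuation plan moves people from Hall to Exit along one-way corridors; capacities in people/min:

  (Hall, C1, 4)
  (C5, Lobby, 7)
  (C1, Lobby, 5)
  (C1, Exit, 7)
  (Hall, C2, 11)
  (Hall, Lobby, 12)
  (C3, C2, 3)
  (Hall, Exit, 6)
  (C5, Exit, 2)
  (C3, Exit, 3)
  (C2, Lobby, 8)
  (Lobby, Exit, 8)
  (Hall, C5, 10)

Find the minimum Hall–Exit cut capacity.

20

Augment Hall→Exit: bottleneck 6, flow now 6.
Augment Hall→C1→Exit: bottleneck 4, flow now 10.
Augment Hall→C5→Exit: bottleneck 2, flow now 12.
Augment Hall→Lobby→Exit: bottleneck 8, flow now 20.
No augmenting path remains; maximum flow = 20.
By max-flow min-cut, the minimum cut capacity equals the max flow.
In the residual graph, reachable from Hall: {Hall, C2, C5, Lobby}.
Min-cut edges: Hall→C1 (4), Hall→Exit (6), C5→Exit (2), Lobby→Exit (8); capacity 4 + 6 + 2 + 8 = 20.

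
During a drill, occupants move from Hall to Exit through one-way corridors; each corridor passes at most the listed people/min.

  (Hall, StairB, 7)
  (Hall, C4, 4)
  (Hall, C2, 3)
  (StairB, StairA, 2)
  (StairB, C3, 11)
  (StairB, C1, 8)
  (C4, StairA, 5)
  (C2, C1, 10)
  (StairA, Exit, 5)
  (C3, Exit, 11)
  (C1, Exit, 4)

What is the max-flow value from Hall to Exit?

Augment Hall→StairB→StairA→Exit: bottleneck 2, flow now 2.
Augment Hall→StairB→C3→Exit: bottleneck 5, flow now 7.
Augment Hall→C4→StairA→Exit: bottleneck 3, flow now 10.
Augment Hall→C2→C1→Exit: bottleneck 3, flow now 13.
Augment Hall→C4→StairA→StairB→C3→Exit: bottleneck 1, flow now 14. (uses reverse residual edge)
No augmenting path remains; maximum flow = 14.
In the residual graph, reachable from Hall: {Hall}.
Min-cut edges: Hall→StairB (7), Hall→C4 (4), Hall→C2 (3); capacity 7 + 4 + 3 = 14.
This cut is saturated, so no flow can exceed 14.

14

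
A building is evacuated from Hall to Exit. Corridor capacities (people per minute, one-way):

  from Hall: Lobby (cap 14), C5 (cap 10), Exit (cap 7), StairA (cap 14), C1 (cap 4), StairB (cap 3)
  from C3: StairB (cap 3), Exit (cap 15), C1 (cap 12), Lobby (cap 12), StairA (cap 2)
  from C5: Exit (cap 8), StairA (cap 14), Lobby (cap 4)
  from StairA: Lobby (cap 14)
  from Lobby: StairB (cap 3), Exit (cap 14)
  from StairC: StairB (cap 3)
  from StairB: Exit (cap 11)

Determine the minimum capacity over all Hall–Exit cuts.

Augment Hall→Exit: bottleneck 7, flow now 7.
Augment Hall→C5→Exit: bottleneck 8, flow now 15.
Augment Hall→Lobby→Exit: bottleneck 14, flow now 29.
Augment Hall→StairB→Exit: bottleneck 3, flow now 32.
Augment Hall→C5→Lobby→StairB→Exit: bottleneck 2, flow now 34.
Augment Hall→StairA→Lobby→StairB→Exit: bottleneck 1, flow now 35.
No augmenting path remains; maximum flow = 35.
By max-flow min-cut, the minimum cut capacity equals the max flow.
In the residual graph, reachable from Hall: {Hall, C1, C5, StairA, Lobby}.
Min-cut edges: Hall→StairB (3), Hall→Exit (7), C5→Exit (8), Lobby→StairB (3), Lobby→Exit (14); capacity 3 + 7 + 8 + 3 + 14 = 35.

35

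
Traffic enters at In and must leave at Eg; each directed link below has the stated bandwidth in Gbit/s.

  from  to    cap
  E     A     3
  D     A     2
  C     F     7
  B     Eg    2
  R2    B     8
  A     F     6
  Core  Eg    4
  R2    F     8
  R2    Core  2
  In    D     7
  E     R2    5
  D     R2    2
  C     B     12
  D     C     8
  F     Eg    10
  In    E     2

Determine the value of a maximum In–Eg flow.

9

Augment In→D→A→F→Eg: bottleneck 2, flow now 2.
Augment In→D→R2→B→Eg: bottleneck 2, flow now 4.
Augment In→D→C→F→Eg: bottleneck 3, flow now 7.
Augment In→E→A→F→Eg: bottleneck 2, flow now 9.
No augmenting path remains; maximum flow = 9.
In the residual graph, reachable from In: {In}.
Min-cut edges: In→D (7), In→E (2); capacity 7 + 2 = 9.
This cut is saturated, so no flow can exceed 9.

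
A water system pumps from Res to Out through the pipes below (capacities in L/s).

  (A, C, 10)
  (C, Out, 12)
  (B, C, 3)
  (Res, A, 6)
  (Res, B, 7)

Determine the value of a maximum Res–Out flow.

9

Augment Res→A→C→Out: bottleneck 6, flow now 6.
Augment Res→B→C→Out: bottleneck 3, flow now 9.
No augmenting path remains; maximum flow = 9.
In the residual graph, reachable from Res: {Res, B}.
Min-cut edges: Res→A (6), B→C (3); capacity 6 + 3 = 9.
This cut is saturated, so no flow can exceed 9.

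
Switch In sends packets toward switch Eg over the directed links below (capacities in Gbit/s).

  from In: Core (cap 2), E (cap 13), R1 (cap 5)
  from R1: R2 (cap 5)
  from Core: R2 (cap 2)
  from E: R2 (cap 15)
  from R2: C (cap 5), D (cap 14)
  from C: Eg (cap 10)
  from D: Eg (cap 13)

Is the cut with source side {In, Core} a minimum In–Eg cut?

Given cut capacity: 5 + 13 + 2 = 20.
Augment In→R1→R2→C→Eg: bottleneck 5, flow now 5.
Augment In→Core→R2→D→Eg: bottleneck 2, flow now 7.
Augment In→E→R2→D→Eg: bottleneck 11, flow now 18.
No augmenting path remains; maximum flow = 18.
In the residual graph, reachable from In: {In, R1, Core, E, R2, D}.
Min-cut edges: R2→C (5), D→Eg (13); capacity 5 + 13 = 18.
Cut capacity 20 exceeds the max flow 18, so it is not minimum.

No — its capacity is 20, but the minimum cut has capacity 18.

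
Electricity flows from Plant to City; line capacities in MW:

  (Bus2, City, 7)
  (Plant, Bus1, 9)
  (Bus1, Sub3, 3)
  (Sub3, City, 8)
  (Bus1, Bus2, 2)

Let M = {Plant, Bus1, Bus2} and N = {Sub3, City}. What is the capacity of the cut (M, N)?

Edges leaving {Plant, Bus1, Bus2}: Bus1→Sub3 (3), Bus2→City (7).
Cut capacity = 3 + 7 = 10.

10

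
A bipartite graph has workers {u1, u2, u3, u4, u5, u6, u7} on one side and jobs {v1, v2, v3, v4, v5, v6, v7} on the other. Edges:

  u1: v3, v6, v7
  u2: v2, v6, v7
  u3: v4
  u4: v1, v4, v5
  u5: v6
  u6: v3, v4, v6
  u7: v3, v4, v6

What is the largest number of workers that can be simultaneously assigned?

Unit-capacity flow: source→left, listed edges, right→sink; max matching = max flow.
Augmenting path u1→v3 (+1); matched 1.
Augmenting path u2→v2 (+1); matched 2.
Augmenting path u3→v4 (+1); matched 3.
Augmenting path u4→v1 (+1); matched 4.
Augmenting path u5→v6 (+1); matched 5.
Augmenting path u6→v3→u1→v7 (+1); matched 6.
No augmenting path remains; maximum matching = 6.
König certificate: {u1, u2, u4, v3, v4, v6} is a vertex cover of size 6 (every listed pair touches it), so no matching can be larger.

6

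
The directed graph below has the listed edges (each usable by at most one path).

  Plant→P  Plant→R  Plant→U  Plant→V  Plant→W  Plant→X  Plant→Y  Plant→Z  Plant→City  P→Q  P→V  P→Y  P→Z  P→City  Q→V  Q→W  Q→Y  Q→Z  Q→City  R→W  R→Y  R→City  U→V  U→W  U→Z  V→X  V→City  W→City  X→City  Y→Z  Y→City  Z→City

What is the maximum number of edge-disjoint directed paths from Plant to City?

Assign every edge capacity 1; by Menger, the answer equals the max flow.
Path Plant→City (+1); total 1.
Path Plant→P→City (+1); total 2.
Path Plant→R→City (+1); total 3.
Path Plant→V→City (+1); total 4.
Path Plant→W→City (+1); total 5.
Path Plant→X→City (+1); total 6.
Path Plant→Y→City (+1); total 7.
Path Plant→Z→City (+1); total 8.
No residual Plant→City path; max flow = 8.
Certifying cut of size 8: {Plant→City, Plant→P, Plant→R, Plant→Y, V→City, W→City, X→City, Z→City}.

8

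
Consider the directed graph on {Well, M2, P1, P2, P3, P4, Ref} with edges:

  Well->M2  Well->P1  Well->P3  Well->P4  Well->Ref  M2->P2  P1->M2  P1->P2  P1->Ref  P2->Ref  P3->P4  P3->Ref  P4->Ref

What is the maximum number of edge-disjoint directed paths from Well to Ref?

Assign every edge capacity 1; by Menger, the answer equals the max flow.
Path Well→Ref (+1); total 1.
Path Well→P1→Ref (+1); total 2.
Path Well→P3→Ref (+1); total 3.
Path Well→P4→Ref (+1); total 4.
Path Well→M2→P2→Ref (+1); total 5.
No residual Well→Ref path; max flow = 5.
Certifying cut of size 5: {Well→M2, Well→P1, Well→P3, Well→P4, Well→Ref}.

5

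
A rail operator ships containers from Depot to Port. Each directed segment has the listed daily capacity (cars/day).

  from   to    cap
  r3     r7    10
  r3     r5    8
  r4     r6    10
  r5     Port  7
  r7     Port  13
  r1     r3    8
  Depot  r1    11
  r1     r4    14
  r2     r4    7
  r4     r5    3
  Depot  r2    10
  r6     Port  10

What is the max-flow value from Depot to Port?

Augment Depot→r1→r3→r5→Port: bottleneck 7, flow now 7.
Augment Depot→r1→r3→r7→Port: bottleneck 1, flow now 8.
Augment Depot→r1→r4→r6→Port: bottleneck 3, flow now 11.
Augment Depot→r2→r4→r6→Port: bottleneck 7, flow now 18.
No augmenting path remains; maximum flow = 18.
In the residual graph, reachable from Depot: {Depot, r2}.
Min-cut edges: Depot→r1 (11), r2→r4 (7); capacity 11 + 7 = 18.
This cut is saturated, so no flow can exceed 18.

18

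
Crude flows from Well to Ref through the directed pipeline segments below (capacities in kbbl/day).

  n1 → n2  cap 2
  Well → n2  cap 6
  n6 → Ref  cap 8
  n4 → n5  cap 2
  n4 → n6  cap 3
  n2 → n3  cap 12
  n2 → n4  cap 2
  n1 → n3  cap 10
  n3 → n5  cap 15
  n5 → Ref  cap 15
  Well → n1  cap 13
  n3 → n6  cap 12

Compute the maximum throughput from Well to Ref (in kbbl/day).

18

Augment Well→n1→n3→n5→Ref: bottleneck 10, flow now 10.
Augment Well→n2→n3→n5→Ref: bottleneck 5, flow now 15.
Augment Well→n2→n3→n6→Ref: bottleneck 1, flow now 16.
Augment Well→n1→n2→n3→n6→Ref: bottleneck 2, flow now 18.
No augmenting path remains; maximum flow = 18.
In the residual graph, reachable from Well: {Well, n1}.
Min-cut edges: Well→n2 (6), n1→n2 (2), n1→n3 (10); capacity 6 + 2 + 10 = 18.
This cut is saturated, so no flow can exceed 18.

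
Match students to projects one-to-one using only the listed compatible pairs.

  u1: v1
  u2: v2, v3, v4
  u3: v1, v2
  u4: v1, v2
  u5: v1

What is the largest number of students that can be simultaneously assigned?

Unit-capacity flow: source→left, listed edges, right→sink; max matching = max flow.
Augmenting path u1→v1 (+1); matched 1.
Augmenting path u2→v2 (+1); matched 2.
Augmenting path u3→v2→u2→v3 (+1); matched 3.
No augmenting path remains; maximum matching = 3.
König certificate: {u2, v1, v2} is a vertex cover of size 3 (every listed pair touches it), so no matching can be larger.

3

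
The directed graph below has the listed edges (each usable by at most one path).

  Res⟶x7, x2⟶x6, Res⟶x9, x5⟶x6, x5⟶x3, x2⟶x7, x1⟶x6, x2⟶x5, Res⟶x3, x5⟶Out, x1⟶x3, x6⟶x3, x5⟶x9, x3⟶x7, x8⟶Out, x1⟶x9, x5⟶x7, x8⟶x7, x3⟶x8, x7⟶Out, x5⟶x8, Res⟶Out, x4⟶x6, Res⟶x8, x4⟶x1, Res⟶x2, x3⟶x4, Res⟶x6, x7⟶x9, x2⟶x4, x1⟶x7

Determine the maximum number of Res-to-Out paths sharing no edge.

4

Assign every edge capacity 1; by Menger, the answer equals the max flow.
Path Res→Out (+1); total 1.
Path Res→x7→Out (+1); total 2.
Path Res→x8→Out (+1); total 3.
Path Res→x2→x5→Out (+1); total 4.
No residual Res→Out path; max flow = 4.
Certifying cut of size 4: {Res→Out, Res→x2, x7→Out, x8→Out}.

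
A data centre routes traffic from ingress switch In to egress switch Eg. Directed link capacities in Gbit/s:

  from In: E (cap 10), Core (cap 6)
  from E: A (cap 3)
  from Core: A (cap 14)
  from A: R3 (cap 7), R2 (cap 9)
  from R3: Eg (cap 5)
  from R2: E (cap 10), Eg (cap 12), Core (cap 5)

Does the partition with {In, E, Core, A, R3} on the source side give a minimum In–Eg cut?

Given cut capacity: 9 + 5 = 14.
Augment In→E→A→R3→Eg: bottleneck 3, flow now 3.
Augment In→Core→A→R3→Eg: bottleneck 2, flow now 5.
Augment In→Core→A→R2→Eg: bottleneck 4, flow now 9.
No augmenting path remains; maximum flow = 9.
In the residual graph, reachable from In: {In, E}.
Min-cut edges: In→Core (6), E→A (3); capacity 6 + 3 = 9.
Cut capacity 14 exceeds the max flow 9, so it is not minimum.

No — its capacity is 14, but the minimum cut has capacity 9.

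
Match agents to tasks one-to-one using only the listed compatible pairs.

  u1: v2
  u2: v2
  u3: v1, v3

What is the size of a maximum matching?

Unit-capacity flow: source→left, listed edges, right→sink; max matching = max flow.
Augmenting path u1→v2 (+1); matched 1.
Augmenting path u3→v1 (+1); matched 2.
No augmenting path remains; maximum matching = 2.
König certificate: {u3, v2} is a vertex cover of size 2 (every listed pair touches it), so no matching can be larger.

2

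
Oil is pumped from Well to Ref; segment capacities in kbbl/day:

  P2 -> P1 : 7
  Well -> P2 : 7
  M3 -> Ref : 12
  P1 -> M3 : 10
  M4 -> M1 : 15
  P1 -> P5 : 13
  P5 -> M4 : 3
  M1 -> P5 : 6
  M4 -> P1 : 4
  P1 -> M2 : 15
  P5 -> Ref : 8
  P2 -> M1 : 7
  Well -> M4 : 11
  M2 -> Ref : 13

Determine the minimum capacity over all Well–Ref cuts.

17

Augment Well→M4→P1→P5→Ref: bottleneck 4, flow now 4.
Augment Well→M4→M1→P5→Ref: bottleneck 4, flow now 8.
Augment Well→P2→P1→M2→Ref: bottleneck 7, flow now 15.
Augment Well→M4→M1→P5→P1→M2→Ref: bottleneck 2, flow now 17. (uses reverse residual edge)
No augmenting path remains; maximum flow = 17.
By max-flow min-cut, the minimum cut capacity equals the max flow.
In the residual graph, reachable from Well: {Well, M4, M1}.
Min-cut edges: Well→P2 (7), M4→P1 (4), M1→P5 (6); capacity 7 + 4 + 6 = 17.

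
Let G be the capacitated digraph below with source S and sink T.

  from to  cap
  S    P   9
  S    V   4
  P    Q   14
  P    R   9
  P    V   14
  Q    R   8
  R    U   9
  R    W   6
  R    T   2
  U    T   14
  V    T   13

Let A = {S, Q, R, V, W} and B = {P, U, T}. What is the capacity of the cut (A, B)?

Edges leaving {S, Q, R, V, W}: S→P (9), R→U (9), R→T (2), V→T (13).
Cut capacity = 9 + 9 + 2 + 13 = 33.

33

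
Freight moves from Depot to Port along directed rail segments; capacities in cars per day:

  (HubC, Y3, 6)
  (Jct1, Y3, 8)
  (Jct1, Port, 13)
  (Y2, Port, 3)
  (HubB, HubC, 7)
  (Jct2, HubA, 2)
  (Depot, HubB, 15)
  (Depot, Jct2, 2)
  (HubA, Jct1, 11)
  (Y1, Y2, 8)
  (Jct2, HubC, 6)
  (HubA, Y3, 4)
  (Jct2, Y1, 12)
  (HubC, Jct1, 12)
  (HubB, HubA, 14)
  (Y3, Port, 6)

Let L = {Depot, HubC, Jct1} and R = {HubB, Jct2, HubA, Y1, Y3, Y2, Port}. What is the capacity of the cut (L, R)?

Edges leaving {Depot, HubC, Jct1}: Depot→HubB (15), Depot→Jct2 (2), HubC→Y3 (6), Jct1→Y3 (8), Jct1→Port (13).
Cut capacity = 15 + 2 + 6 + 8 + 13 = 44.

44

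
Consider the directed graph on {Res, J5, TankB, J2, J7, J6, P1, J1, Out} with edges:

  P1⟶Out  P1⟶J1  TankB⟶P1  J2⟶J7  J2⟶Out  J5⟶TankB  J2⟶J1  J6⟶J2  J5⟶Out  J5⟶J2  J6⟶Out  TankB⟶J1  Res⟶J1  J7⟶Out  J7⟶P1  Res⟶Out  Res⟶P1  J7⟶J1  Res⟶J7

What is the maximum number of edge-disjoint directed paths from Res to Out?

3

Assign every edge capacity 1; by Menger, the answer equals the max flow.
Path Res→Out (+1); total 1.
Path Res→J7→Out (+1); total 2.
Path Res→P1→Out (+1); total 3.
No residual Res→Out path; max flow = 3.
Certifying cut of size 3: {Res→J7, Res→Out, Res→P1}.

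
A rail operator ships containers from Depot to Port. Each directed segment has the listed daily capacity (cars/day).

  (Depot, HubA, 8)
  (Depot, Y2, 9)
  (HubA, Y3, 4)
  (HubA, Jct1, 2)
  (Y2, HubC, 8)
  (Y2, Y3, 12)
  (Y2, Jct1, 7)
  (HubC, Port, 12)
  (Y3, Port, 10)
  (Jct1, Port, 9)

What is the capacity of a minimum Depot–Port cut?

Augment Depot→HubA→Y3→Port: bottleneck 4, flow now 4.
Augment Depot→HubA→Jct1→Port: bottleneck 2, flow now 6.
Augment Depot→Y2→HubC→Port: bottleneck 8, flow now 14.
Augment Depot→Y2→Y3→Port: bottleneck 1, flow now 15.
No augmenting path remains; maximum flow = 15.
By max-flow min-cut, the minimum cut capacity equals the max flow.
In the residual graph, reachable from Depot: {Depot, HubA}.
Min-cut edges: Depot→Y2 (9), HubA→Y3 (4), HubA→Jct1 (2); capacity 9 + 4 + 2 = 15.

15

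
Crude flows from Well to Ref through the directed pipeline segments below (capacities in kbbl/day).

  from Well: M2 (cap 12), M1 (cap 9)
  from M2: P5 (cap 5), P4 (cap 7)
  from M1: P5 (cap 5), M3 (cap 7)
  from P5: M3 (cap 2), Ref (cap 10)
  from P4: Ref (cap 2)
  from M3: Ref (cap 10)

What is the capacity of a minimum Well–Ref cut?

16

Augment Well→M2→P5→Ref: bottleneck 5, flow now 5.
Augment Well→M2→P4→Ref: bottleneck 2, flow now 7.
Augment Well→M1→P5→Ref: bottleneck 5, flow now 12.
Augment Well→M1→M3→Ref: bottleneck 4, flow now 16.
No augmenting path remains; maximum flow = 16.
By max-flow min-cut, the minimum cut capacity equals the max flow.
In the residual graph, reachable from Well: {Well, M2, P4}.
Min-cut edges: Well→M1 (9), M2→P5 (5), P4→Ref (2); capacity 9 + 5 + 2 = 16.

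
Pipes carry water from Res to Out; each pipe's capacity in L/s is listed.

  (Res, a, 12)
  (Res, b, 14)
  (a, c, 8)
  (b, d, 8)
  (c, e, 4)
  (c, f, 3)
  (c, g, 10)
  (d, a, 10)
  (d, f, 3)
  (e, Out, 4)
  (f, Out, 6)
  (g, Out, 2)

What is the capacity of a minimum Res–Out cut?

Augment Res→a→c→e→Out: bottleneck 4, flow now 4.
Augment Res→a→c→f→Out: bottleneck 3, flow now 7.
Augment Res→a→c→g→Out: bottleneck 1, flow now 8.
Augment Res→b→d→f→Out: bottleneck 3, flow now 11.
No augmenting path remains; maximum flow = 11.
By max-flow min-cut, the minimum cut capacity equals the max flow.
In the residual graph, reachable from Res: {Res, a, b, d}.
Min-cut edges: a→c (8), d→f (3); capacity 8 + 3 = 11.

11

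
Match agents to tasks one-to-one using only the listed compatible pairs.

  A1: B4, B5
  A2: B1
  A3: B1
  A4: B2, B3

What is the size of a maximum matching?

Unit-capacity flow: source→left, listed edges, right→sink; max matching = max flow.
Augmenting path A1→B4 (+1); matched 1.
Augmenting path A2→B1 (+1); matched 2.
Augmenting path A4→B2 (+1); matched 3.
No augmenting path remains; maximum matching = 3.
König certificate: {A1, A4, B1} is a vertex cover of size 3 (every listed pair touches it), so no matching can be larger.

3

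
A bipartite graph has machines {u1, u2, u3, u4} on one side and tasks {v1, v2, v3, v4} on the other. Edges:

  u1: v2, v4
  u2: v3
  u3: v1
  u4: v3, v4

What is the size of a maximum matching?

4

Unit-capacity flow: source→left, listed edges, right→sink; max matching = max flow.
Augmenting path u1→v2 (+1); matched 1.
Augmenting path u2→v3 (+1); matched 2.
Augmenting path u3→v1 (+1); matched 3.
Augmenting path u4→v4 (+1); matched 4.
No augmenting path remains; maximum matching = 4.
König certificate: {u1, u2, u3, u4} is a vertex cover of size 4 (every listed pair touches it), so no matching can be larger.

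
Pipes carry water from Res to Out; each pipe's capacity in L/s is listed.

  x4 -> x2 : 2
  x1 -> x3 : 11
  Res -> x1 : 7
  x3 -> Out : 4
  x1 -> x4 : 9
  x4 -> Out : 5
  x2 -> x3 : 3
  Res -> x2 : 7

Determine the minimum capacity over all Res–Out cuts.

Augment Res→x1→x3→Out: bottleneck 4, flow now 4.
Augment Res→x1→x4→Out: bottleneck 3, flow now 7.
Augment Res→x2→x3→x1→x4→Out: bottleneck 2, flow now 9. (uses reverse residual edge)
No augmenting path remains; maximum flow = 9.
By max-flow min-cut, the minimum cut capacity equals the max flow.
In the residual graph, reachable from Res: {Res, x1, x2, x3, x4}.
Min-cut edges: x3→Out (4), x4→Out (5); capacity 4 + 5 = 9.

9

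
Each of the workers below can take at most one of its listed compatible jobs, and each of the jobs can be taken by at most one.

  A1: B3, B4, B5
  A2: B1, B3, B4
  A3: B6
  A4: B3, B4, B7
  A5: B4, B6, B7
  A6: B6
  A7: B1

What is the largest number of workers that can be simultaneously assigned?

Unit-capacity flow: source→left, listed edges, right→sink; max matching = max flow.
Augmenting path A1→B3 (+1); matched 1.
Augmenting path A2→B1 (+1); matched 2.
Augmenting path A3→B6 (+1); matched 3.
Augmenting path A4→B4 (+1); matched 4.
Augmenting path A5→B7 (+1); matched 5.
Augmenting path A7→B1→A2→B3→A1→B5 (+1); matched 6.
No augmenting path remains; maximum matching = 6.
König certificate: {A1, A2, A4, A5, A7, B6} is a vertex cover of size 6 (every listed pair touches it), so no matching can be larger.

6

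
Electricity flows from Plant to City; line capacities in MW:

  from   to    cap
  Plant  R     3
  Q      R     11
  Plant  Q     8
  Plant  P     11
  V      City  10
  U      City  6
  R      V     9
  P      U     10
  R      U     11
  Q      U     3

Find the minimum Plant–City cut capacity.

Augment Plant→P→U→City: bottleneck 6, flow now 6.
Augment Plant→R→V→City: bottleneck 3, flow now 9.
Augment Plant→Q→R→V→City: bottleneck 6, flow now 15.
No augmenting path remains; maximum flow = 15.
By max-flow min-cut, the minimum cut capacity equals the max flow.
In the residual graph, reachable from Plant: {Plant, P, Q, R, U}.
Min-cut edges: R→V (9), U→City (6); capacity 9 + 6 = 15.

15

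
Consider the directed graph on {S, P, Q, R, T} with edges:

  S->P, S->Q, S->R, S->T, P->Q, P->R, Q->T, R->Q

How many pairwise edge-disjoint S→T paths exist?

Assign every edge capacity 1; by Menger, the answer equals the max flow.
Path S→T (+1); total 1.
Path S→Q→T (+1); total 2.
No residual S→T path; max flow = 2.
Certifying cut of size 2: {Q→T, S→T}.

2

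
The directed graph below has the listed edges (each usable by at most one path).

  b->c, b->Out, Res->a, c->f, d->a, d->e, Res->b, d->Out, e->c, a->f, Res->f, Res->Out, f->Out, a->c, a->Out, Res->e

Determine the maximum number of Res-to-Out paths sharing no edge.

4

Assign every edge capacity 1; by Menger, the answer equals the max flow.
Path Res→Out (+1); total 1.
Path Res→a→Out (+1); total 2.
Path Res→b→Out (+1); total 3.
Path Res→f→Out (+1); total 4.
No residual Res→Out path; max flow = 4.
Certifying cut of size 4: {Res→Out, Res→a, Res→b, f→Out}.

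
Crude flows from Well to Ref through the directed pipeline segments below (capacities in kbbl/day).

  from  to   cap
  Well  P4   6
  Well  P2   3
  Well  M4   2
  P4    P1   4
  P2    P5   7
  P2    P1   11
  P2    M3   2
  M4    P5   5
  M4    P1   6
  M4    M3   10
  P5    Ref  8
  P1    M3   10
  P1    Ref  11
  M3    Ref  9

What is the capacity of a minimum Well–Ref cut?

9

Augment Well→P4→P1→Ref: bottleneck 4, flow now 4.
Augment Well→P2→P5→Ref: bottleneck 3, flow now 7.
Augment Well→M4→P5→Ref: bottleneck 2, flow now 9.
No augmenting path remains; maximum flow = 9.
By max-flow min-cut, the minimum cut capacity equals the max flow.
In the residual graph, reachable from Well: {Well, P4}.
Min-cut edges: Well→P2 (3), Well→M4 (2), P4→P1 (4); capacity 3 + 2 + 4 = 9.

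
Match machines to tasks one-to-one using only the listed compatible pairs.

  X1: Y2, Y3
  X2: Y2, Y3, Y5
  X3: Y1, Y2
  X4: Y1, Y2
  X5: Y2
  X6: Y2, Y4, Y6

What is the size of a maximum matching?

Unit-capacity flow: source→left, listed edges, right→sink; max matching = max flow.
Augmenting path X1→Y2 (+1); matched 1.
Augmenting path X2→Y3 (+1); matched 2.
Augmenting path X3→Y1 (+1); matched 3.
Augmenting path X6→Y4 (+1); matched 4.
Augmenting path X4→Y2→X1→Y3→X2→Y5 (+1); matched 5.
No augmenting path remains; maximum matching = 5.
König certificate: {X1, X2, X6, Y1, Y2} is a vertex cover of size 5 (every listed pair touches it), so no matching can be larger.

5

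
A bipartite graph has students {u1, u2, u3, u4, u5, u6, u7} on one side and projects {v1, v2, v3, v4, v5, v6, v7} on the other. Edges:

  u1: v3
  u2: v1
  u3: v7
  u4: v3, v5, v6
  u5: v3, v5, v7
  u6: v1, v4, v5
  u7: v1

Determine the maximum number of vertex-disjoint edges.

6

Unit-capacity flow: source→left, listed edges, right→sink; max matching = max flow.
Augmenting path u1→v3 (+1); matched 1.
Augmenting path u2→v1 (+1); matched 2.
Augmenting path u3→v7 (+1); matched 3.
Augmenting path u4→v5 (+1); matched 4.
Augmenting path u6→v4 (+1); matched 5.
Augmenting path u5→v5→u4→v6 (+1); matched 6.
No augmenting path remains; maximum matching = 6.
König certificate: {u1, u3, u4, u5, u6, v1} is a vertex cover of size 6 (every listed pair touches it), so no matching can be larger.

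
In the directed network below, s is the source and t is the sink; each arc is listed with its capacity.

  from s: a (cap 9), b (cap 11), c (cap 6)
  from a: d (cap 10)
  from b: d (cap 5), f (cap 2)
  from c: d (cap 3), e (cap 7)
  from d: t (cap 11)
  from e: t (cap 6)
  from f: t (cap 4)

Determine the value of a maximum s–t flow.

Augment s→a→d→t: bottleneck 9, flow now 9.
Augment s→b→d→t: bottleneck 2, flow now 11.
Augment s→b→f→t: bottleneck 2, flow now 13.
Augment s→c→e→t: bottleneck 6, flow now 19.
No augmenting path remains; maximum flow = 19.
In the residual graph, reachable from s: {s, a, b, d}.
Min-cut edges: s→c (6), b→f (2), d→t (11); capacity 6 + 2 + 11 = 19.
This cut is saturated, so no flow can exceed 19.

19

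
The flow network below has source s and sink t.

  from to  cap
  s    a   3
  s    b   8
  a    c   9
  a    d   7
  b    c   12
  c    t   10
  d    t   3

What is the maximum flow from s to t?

11

Augment s→a→c→t: bottleneck 3, flow now 3.
Augment s→b→c→t: bottleneck 7, flow now 10.
Augment s→b→c→a→d→t: bottleneck 1, flow now 11. (uses reverse residual edge)
No augmenting path remains; maximum flow = 11.
In the residual graph, reachable from s: {s}.
Min-cut edges: s→a (3), s→b (8); capacity 3 + 8 = 11.
This cut is saturated, so no flow can exceed 11.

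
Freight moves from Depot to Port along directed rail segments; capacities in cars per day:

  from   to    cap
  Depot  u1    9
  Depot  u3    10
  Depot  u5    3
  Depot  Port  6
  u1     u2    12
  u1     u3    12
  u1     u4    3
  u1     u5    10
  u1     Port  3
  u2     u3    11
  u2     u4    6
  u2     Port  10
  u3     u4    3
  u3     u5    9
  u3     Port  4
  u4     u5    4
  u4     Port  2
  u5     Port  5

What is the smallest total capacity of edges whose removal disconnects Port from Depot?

26

Augment Depot→Port: bottleneck 6, flow now 6.
Augment Depot→u1→Port: bottleneck 3, flow now 9.
Augment Depot→u3→Port: bottleneck 4, flow now 13.
Augment Depot→u5→Port: bottleneck 3, flow now 16.
Augment Depot→u1→u2→Port: bottleneck 6, flow now 22.
Augment Depot→u3→u4→Port: bottleneck 2, flow now 24.
Augment Depot→u3→u5→Port: bottleneck 2, flow now 26.
No augmenting path remains; maximum flow = 26.
By max-flow min-cut, the minimum cut capacity equals the max flow.
In the residual graph, reachable from Depot: {Depot, u3, u4, u5}.
Min-cut edges: Depot→u1 (9), Depot→Port (6), u3→Port (4), u4→Port (2), u5→Port (5); capacity 9 + 6 + 4 + 2 + 5 = 26.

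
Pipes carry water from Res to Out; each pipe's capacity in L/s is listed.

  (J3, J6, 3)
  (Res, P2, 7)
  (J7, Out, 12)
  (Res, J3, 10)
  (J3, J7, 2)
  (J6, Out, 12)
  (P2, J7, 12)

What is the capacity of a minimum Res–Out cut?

Augment Res→P2→J7→Out: bottleneck 7, flow now 7.
Augment Res→J3→J7→Out: bottleneck 2, flow now 9.
Augment Res→J3→J6→Out: bottleneck 3, flow now 12.
No augmenting path remains; maximum flow = 12.
By max-flow min-cut, the minimum cut capacity equals the max flow.
In the residual graph, reachable from Res: {Res, J3}.
Min-cut edges: Res→P2 (7), J3→J7 (2), J3→J6 (3); capacity 7 + 2 + 3 = 12.

12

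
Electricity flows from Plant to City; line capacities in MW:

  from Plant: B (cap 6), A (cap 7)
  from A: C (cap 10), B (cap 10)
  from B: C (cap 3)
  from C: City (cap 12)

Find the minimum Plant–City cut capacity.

10

Augment Plant→A→C→City: bottleneck 7, flow now 7.
Augment Plant→B→C→City: bottleneck 3, flow now 10.
No augmenting path remains; maximum flow = 10.
By max-flow min-cut, the minimum cut capacity equals the max flow.
In the residual graph, reachable from Plant: {Plant, B}.
Min-cut edges: Plant→A (7), B→C (3); capacity 7 + 3 = 10.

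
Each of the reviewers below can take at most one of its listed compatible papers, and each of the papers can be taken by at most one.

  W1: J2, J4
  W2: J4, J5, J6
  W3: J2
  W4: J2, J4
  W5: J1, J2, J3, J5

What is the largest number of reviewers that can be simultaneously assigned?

Unit-capacity flow: source→left, listed edges, right→sink; max matching = max flow.
Augmenting path W1→J2 (+1); matched 1.
Augmenting path W2→J4 (+1); matched 2.
Augmenting path W5→J1 (+1); matched 3.
Augmenting path W4→J4→W2→J5 (+1); matched 4.
No augmenting path remains; maximum matching = 4.
König certificate: {W2, W5, J2, J4} is a vertex cover of size 4 (every listed pair touches it), so no matching can be larger.

4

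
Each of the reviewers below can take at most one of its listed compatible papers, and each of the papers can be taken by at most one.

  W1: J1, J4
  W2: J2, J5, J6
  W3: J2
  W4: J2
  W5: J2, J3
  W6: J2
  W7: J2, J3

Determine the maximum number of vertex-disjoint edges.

Unit-capacity flow: source→left, listed edges, right→sink; max matching = max flow.
Augmenting path W1→J1 (+1); matched 1.
Augmenting path W2→J2 (+1); matched 2.
Augmenting path W5→J3 (+1); matched 3.
Augmenting path W3→J2→W2→J5 (+1); matched 4.
No augmenting path remains; maximum matching = 4.
König certificate: {W1, W2, J2, J3} is a vertex cover of size 4 (every listed pair touches it), so no matching can be larger.

4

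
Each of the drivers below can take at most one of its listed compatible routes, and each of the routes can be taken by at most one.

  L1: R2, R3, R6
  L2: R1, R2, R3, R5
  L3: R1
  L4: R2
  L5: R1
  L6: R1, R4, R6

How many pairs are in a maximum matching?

Unit-capacity flow: source→left, listed edges, right→sink; max matching = max flow.
Augmenting path L1→R2 (+1); matched 1.
Augmenting path L2→R1 (+1); matched 2.
Augmenting path L6→R4 (+1); matched 3.
Augmenting path L3→R1→L2→R3 (+1); matched 4.
Augmenting path L4→R2→L1→R6 (+1); matched 5.
No augmenting path remains; maximum matching = 5.
König certificate: {L1, L2, L4, L6, R1} is a vertex cover of size 5 (every listed pair touches it), so no matching can be larger.

5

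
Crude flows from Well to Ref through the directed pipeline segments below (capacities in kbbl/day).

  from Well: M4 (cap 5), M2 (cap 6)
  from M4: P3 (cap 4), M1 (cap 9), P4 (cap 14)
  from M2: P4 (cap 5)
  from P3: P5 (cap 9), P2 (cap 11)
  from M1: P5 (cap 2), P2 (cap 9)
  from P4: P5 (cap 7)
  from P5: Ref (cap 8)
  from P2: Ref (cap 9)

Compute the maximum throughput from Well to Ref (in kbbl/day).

10

Augment Well→M4→P3→P5→Ref: bottleneck 4, flow now 4.
Augment Well→M4→M1→P5→Ref: bottleneck 1, flow now 5.
Augment Well→M2→P4→P5→Ref: bottleneck 3, flow now 8.
Augment Well→M2→P4→P5→P3→P2→Ref: bottleneck 2, flow now 10. (uses reverse residual edge)
No augmenting path remains; maximum flow = 10.
In the residual graph, reachable from Well: {Well, M2}.
Min-cut edges: Well→M4 (5), M2→P4 (5); capacity 5 + 5 = 10.
This cut is saturated, so no flow can exceed 10.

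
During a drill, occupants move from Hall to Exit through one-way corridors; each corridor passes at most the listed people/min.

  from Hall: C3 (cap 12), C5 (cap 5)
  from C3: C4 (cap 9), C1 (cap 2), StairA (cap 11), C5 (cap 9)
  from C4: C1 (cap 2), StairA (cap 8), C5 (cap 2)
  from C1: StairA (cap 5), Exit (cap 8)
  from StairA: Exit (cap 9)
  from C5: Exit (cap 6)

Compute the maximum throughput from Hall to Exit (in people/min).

Augment Hall→C5→Exit: bottleneck 5, flow now 5.
Augment Hall→C3→C1→Exit: bottleneck 2, flow now 7.
Augment Hall→C3→StairA→Exit: bottleneck 9, flow now 16.
Augment Hall→C3→C5→Exit: bottleneck 1, flow now 17.
No augmenting path remains; maximum flow = 17.
In the residual graph, reachable from Hall: {Hall}.
Min-cut edges: Hall→C3 (12), Hall→C5 (5); capacity 12 + 5 = 17.
This cut is saturated, so no flow can exceed 17.

17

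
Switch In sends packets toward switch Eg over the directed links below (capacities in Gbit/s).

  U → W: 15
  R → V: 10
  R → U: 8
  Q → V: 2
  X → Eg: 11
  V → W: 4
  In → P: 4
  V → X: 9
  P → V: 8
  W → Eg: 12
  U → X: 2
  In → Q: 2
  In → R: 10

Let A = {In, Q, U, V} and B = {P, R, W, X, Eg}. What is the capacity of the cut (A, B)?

44

Edges leaving {In, Q, U, V}: In→P (4), In→R (10), U→W (15), U→X (2), V→W (4), V→X (9).
Cut capacity = 4 + 10 + 15 + 2 + 4 + 9 = 44.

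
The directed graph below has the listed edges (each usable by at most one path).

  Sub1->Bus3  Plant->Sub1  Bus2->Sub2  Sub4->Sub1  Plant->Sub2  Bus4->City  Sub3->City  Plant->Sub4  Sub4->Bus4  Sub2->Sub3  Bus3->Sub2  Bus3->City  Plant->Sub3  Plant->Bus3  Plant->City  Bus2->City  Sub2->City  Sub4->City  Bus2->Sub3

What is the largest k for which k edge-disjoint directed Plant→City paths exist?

Assign every edge capacity 1; by Menger, the answer equals the max flow.
Path Plant→City (+1); total 1.
Path Plant→Bus3→City (+1); total 2.
Path Plant→Sub2→City (+1); total 3.
Path Plant→Sub4→City (+1); total 4.
Path Plant→Sub3→City (+1); total 5.
No residual Plant→City path; max flow = 5.
Certifying cut of size 5: {Bus3→City, Plant→City, Plant→Sub4, Sub2→City, Sub3→City}.

5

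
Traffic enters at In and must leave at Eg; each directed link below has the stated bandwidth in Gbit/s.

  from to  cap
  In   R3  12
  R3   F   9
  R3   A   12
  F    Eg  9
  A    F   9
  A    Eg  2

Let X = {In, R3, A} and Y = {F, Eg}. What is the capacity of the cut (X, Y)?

Edges leaving {In, R3, A}: R3→F (9), A→F (9), A→Eg (2).
Cut capacity = 9 + 9 + 2 = 20.

20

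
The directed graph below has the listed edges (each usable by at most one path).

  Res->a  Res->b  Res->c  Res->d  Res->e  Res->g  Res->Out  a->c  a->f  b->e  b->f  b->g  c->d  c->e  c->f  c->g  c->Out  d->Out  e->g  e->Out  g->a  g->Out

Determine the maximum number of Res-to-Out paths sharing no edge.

Assign every edge capacity 1; by Menger, the answer equals the max flow.
Path Res→Out (+1); total 1.
Path Res→c→Out (+1); total 2.
Path Res→d→Out (+1); total 3.
Path Res→e→Out (+1); total 4.
Path Res→g→Out (+1); total 5.
No residual Res→Out path; max flow = 5.
Certifying cut of size 5: {Res→Out, c→Out, d→Out, e→Out, g→Out}.

5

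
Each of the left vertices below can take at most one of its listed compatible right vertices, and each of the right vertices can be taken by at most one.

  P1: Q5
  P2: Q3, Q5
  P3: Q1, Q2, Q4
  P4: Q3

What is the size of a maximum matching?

3

Unit-capacity flow: source→left, listed edges, right→sink; max matching = max flow.
Augmenting path P1→Q5 (+1); matched 1.
Augmenting path P2→Q3 (+1); matched 2.
Augmenting path P3→Q1 (+1); matched 3.
No augmenting path remains; maximum matching = 3.
König certificate: {P3, Q3, Q5} is a vertex cover of size 3 (every listed pair touches it), so no matching can be larger.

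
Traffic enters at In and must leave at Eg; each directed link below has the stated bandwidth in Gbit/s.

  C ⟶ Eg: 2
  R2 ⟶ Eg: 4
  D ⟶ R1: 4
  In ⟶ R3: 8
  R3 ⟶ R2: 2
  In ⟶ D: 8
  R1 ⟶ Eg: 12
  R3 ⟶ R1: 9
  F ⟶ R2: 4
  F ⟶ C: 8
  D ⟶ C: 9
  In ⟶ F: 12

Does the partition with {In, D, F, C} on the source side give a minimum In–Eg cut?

Yes — it is a minimum cut (capacity 18).

Given cut capacity: 8 + 4 + 4 + 2 = 18.
Augment In→D→R1→Eg: bottleneck 4, flow now 4.
Augment In→D→C→Eg: bottleneck 2, flow now 6.
Augment In→R3→R1→Eg: bottleneck 8, flow now 14.
Augment In→F→R2→Eg: bottleneck 4, flow now 18.
No augmenting path remains; maximum flow = 18.
Cut capacity 18 equals the max flow, so it is a minimum cut.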